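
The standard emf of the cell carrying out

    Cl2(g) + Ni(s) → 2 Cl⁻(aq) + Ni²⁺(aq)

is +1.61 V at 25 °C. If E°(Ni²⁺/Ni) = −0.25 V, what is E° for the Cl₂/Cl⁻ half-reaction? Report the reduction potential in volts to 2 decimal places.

+1.36 V

In the reaction as written the Cl₂/Cl⁻ couple is reduced (cathode) and Ni²⁺/Ni is oxidized (anode), so E°cell = E°(Cl₂/Cl⁻) − E°(Ni²⁺/Ni).
E°(Cl₂/Cl⁻) = E°cell + E°(anode) = +1.61 + (−0.25) = +1.36 V.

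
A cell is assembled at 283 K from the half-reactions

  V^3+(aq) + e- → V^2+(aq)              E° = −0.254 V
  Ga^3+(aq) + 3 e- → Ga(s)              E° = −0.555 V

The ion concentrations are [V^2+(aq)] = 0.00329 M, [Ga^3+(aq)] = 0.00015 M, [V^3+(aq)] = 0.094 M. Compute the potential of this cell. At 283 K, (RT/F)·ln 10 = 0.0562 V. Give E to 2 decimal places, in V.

Since E°(V³⁺/V²⁺) > E°(Ga³⁺/Ga), V³⁺/V²⁺ serves as the cathode.
E°cell = E°cat − E°an = −0.254 − (−0.555) = +0.301 V; n = 3.
Balancing gives 3 V^3+(aq) + Ga(s) → 3 V^2+(aq) + Ga^3+(aq); hence Q = ([V^2+(aq)]^3·[Ga^3+(aq)]) / [V^3+(aq)]^3 = 6.43×10^−9 (log Q = −8.192).
Applying E = E° − (RT ln10/nF)·log Q gives +0.301 − (0.0562/3)(−8.192) = +0.45 V.

+0.45 V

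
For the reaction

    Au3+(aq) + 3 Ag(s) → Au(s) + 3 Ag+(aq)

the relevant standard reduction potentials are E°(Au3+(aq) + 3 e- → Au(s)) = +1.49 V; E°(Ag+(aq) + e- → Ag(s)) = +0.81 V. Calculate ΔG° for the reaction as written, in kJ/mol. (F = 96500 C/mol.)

In the reaction as written Au3+(aq) is reduced, so the Au³⁺/Au couple is the cathode and Ag⁺/Ag is the anode.
E°cell = +1.49 − (+0.81) = +0.68 V; balancing electrons gives n = 3.
ΔG° = −nFE°cell = −(3)(96500)(+0.68) J/mol = −197 kJ/mol.

−197 kJ/mol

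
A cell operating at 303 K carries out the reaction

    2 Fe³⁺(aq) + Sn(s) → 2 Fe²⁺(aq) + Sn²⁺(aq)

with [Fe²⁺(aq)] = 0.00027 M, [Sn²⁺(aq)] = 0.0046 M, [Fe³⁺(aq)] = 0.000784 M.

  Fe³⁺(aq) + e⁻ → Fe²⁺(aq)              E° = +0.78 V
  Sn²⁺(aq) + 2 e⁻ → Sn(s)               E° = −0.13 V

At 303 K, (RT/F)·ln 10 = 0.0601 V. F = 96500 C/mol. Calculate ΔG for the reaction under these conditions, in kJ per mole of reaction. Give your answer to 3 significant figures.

The standard cell potential is +0.78 − (−0.13) = +0.91 V, with n = 2 electrons in the balanced equation.
Q = ([Fe²⁺(aq)]^2·[Sn²⁺(aq)]) / [Fe³⁺(aq)]^2 = 0.000546, so log Q = −3.263 and E = +0.91 − (0.0601/2)(−3.263) = +1.0081 V.
Then ΔG = −nFE = −2 × 96500 × +1.0081 J/mol = −195 kJ/mol.

−195 kJ/mol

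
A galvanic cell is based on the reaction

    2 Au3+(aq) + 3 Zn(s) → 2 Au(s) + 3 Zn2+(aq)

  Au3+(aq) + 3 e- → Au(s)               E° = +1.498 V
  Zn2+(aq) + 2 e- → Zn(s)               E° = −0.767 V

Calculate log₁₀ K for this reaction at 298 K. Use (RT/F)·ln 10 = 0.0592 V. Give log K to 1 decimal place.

The Au³⁺/Au couple is reduced (cathode); E°cell = +1.498 − (−0.767) = +2.265 V with n = 6.
At equilibrium E = 0, so log K = nE°cell / 0.0592 = (6)(+2.265) / 0.0592 = 229.6.

log K = 229.6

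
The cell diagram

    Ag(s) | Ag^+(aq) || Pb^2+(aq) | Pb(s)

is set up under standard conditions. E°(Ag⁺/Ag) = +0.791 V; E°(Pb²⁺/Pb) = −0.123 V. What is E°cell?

−0.914 V

By convention the left-hand electrode in cell notation is the anode (oxidation) and the right-hand electrode is the cathode (reduction).
E°cell = E°(right) − E°(left) = −0.123 − (+0.791) = −0.914 V.
The negative sign shows that, as written, the cell would require an external voltage to drive the reaction.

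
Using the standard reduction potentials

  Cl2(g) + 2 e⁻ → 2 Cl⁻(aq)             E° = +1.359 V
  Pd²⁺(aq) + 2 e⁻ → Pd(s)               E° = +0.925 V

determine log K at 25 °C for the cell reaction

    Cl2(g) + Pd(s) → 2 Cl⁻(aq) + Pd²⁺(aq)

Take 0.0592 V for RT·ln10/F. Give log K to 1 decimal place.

log K = 14.7

The Cl₂/Cl⁻ couple is reduced (cathode); E°cell = +1.359 − (+0.925) = +0.434 V with n = 2.
At equilibrium E = 0, so log K = nE°cell / 0.0592 = (2)(+0.434) / 0.0592 = 14.7.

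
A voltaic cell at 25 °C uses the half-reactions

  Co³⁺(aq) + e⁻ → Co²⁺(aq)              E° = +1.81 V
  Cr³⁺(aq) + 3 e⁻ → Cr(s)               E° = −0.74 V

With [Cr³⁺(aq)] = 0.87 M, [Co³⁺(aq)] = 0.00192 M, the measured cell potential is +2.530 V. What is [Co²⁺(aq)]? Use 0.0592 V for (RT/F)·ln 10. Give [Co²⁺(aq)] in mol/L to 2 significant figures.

0.0044 M

With Co³⁺/Co²⁺ at the cathode and Cr³⁺/Cr at the anode, E°cell = +1.81 − (−0.74) = +2.55 V (n = 3).
Since E = E° − (0.0592/n)·log Q, log Q = n(E° − E)/0.0592 = 1.014.
Balancing electrons gives 3 Co³⁺(aq) + Cr(s) → 3 Co²⁺(aq) + Cr³⁺(aq); thus Q = ([Co²⁺(aq)]^3·[Cr³⁺(aq)]) / [Co³⁺(aq)]^3.
Substituting the known concentrations and solving, log [Co²⁺(aq)] = −2.359 and [Co²⁺(aq)] = 0.0044 M.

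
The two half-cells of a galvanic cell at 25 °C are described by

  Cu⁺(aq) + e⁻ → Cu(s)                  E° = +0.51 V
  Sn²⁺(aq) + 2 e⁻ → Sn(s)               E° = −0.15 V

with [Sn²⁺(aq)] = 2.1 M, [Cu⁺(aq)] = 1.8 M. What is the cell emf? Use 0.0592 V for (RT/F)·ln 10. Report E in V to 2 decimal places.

The Cu⁺/Cu couple has the more positive E°, so it is the cathode; Sn²⁺/Sn is the anode.
The standard potential is +0.51 − (−0.15) = +0.66 V and the balanced reaction transfers n = 2 electrons.
Balancing gives 2 Cu⁺(aq) + Sn(s) → 2 Cu(s) + Sn²⁺(aq); hence Q = [Sn²⁺(aq)] / [Cu⁺(aq)]^2 = 0.648 (log Q = −0.188).
E = E° − (0.0592/n)·log Q = +0.66 − (0.0592/2)(−0.188) = +0.67 V.

+0.67 V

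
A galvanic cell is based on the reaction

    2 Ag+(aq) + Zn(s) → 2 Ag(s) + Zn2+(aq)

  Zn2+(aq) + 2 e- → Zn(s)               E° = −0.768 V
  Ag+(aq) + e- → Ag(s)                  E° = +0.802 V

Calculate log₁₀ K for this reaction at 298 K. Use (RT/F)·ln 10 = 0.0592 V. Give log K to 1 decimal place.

The Ag⁺/Ag couple is reduced (cathode); E°cell = +0.802 − (−0.768) = +1.570 V with n = 2.
At equilibrium E = 0, so log K = nE°cell / 0.0592 = (2)(+1.570) / 0.0592 = 53.0.

log K = 53.0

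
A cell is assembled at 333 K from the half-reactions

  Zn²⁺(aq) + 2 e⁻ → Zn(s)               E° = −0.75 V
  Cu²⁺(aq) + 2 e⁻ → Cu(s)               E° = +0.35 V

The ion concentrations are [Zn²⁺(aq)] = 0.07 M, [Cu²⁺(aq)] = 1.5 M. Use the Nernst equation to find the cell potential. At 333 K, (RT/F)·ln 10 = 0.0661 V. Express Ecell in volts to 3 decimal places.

+1.144 V

Cu²⁺/Cu is reduced (cathode, E° = +0.35 V) and Zn²⁺/Zn is oxidized (anode).
The standard potential is +0.35 − (−0.75) = +1.10 V and the balanced reaction transfers n = 2 electrons.
Balancing gives Cu²⁺(aq) + Zn(s) → Cu(s) + Zn²⁺(aq); hence Q = [Zn²⁺(aq)] / [Cu²⁺(aq)] = 0.0467 (log Q = −1.331).
Applying E = E° − (RT ln10/nF)·log Q gives +1.10 − (0.0661/2)(−1.331) = +1.144 V.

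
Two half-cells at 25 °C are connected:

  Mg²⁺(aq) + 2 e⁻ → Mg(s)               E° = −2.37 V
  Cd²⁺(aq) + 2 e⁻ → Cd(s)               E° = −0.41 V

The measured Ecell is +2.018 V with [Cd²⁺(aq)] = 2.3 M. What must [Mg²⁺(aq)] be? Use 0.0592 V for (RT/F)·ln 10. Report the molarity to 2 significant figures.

0.025 M

The Cd²⁺/Cd couple has the larger reduction potential, so it is the cathode: E°cell = −0.41 − (−2.37) = +1.96 V and n = 2.
Since E = E° − (0.0592/n)·log Q, log Q = n(E° − E)/0.0592 = −1.959.
Balancing electrons gives Cd²⁺(aq) + Mg(s) → Cd(s) + Mg²⁺(aq); thus Q = [Mg²⁺(aq)] / [Cd²⁺(aq)].
Substituting the known concentrations and solving, log [Mg²⁺(aq)] = −1.597 and [Mg²⁺(aq)] = 0.025 M.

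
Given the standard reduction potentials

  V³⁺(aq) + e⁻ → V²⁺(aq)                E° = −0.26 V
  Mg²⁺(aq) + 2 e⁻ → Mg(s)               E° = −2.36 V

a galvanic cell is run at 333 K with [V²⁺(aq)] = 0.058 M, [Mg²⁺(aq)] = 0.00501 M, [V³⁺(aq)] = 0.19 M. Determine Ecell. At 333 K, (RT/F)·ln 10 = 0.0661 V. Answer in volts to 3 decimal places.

The V³⁺/V²⁺ couple has the more positive E°, so it is the cathode; Mg²⁺/Mg is the anode.
The standard potential is −0.26 − (−2.36) = +2.10 V and the balanced reaction transfers n = 2 electrons.
The balanced reaction is 2 V³⁺(aq) + Mg(s) → 2 V²⁺(aq) + Mg²⁺(aq), so Q = ([V²⁺(aq)]^2·[Mg²⁺(aq)]) / [V³⁺(aq)]^2 = 0.000467 and log Q = −3.331.
E = E° − (0.0661/n)·log Q = +2.10 − (0.0661/2)(−3.331) = +2.210 V.

+2.210 V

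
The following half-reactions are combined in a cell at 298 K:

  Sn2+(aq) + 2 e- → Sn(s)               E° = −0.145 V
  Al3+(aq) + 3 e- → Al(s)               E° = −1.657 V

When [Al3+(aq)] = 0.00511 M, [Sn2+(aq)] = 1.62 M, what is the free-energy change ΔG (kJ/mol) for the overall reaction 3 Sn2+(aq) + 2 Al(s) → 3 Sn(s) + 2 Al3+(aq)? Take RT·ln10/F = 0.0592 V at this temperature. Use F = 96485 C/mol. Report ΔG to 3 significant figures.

With Sn²⁺/Sn reduced at the cathode, E°cell = −0.145 − (−1.657) = +1.512 V and n = 6.
Q = [Al3+(aq)]^2 / [Sn2+(aq)]^3 = 6.14×10^−6, so log Q = −5.212 and E = +1.512 − (0.0592/6)(−5.212) = +1.5634 V.
Finally ΔG = −nFE = −(6)(96485 C/mol)(+1.5634 V) = −905 kJ/mol.

−905 kJ/mol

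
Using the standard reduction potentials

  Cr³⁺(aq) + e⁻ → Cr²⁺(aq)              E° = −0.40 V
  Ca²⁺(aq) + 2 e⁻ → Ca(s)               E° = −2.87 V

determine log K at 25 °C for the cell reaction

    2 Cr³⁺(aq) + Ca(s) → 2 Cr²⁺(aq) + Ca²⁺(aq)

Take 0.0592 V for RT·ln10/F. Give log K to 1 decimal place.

The Cr³⁺/Cr²⁺ couple is reduced (cathode); E°cell = −0.40 − (−2.87) = +2.47 V with n = 2.
At equilibrium E = 0, so log K = nE°cell / 0.0592 = (2)(+2.47) / 0.0592 = 83.4.

log K = 83.4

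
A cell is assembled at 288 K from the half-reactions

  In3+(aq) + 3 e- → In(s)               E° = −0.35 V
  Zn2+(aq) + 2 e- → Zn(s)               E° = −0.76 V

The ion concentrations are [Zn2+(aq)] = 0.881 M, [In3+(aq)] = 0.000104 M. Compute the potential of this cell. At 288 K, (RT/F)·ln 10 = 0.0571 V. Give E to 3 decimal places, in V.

The In³⁺/In couple has the more positive E°, so it is the cathode; Zn²⁺/Zn is the anode.
E°cell = −0.35 − (−0.76) = +0.41 V, with n = 6 electrons transferred.
The balanced reaction is 2 In3+(aq) + 3 Zn(s) → 2 In(s) + 3 Zn2+(aq), so Q = [Zn2+(aq)]^3 / [In3+(aq)]^2 = 6.32×10^7 and log Q = 7.801.
By the Nernst equation, E = +0.41 − (0.0571/6)·(7.801) = +0.336 V.

+0.336 V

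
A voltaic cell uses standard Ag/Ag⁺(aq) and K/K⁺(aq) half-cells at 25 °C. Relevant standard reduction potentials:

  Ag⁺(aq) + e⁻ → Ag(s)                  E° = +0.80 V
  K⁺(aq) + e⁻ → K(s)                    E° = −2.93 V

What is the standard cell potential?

Of the two couples in this cell, the one with the more positive reduction potential is reduced at the cathode: here that is Ag⁺/Ag (+0.80 V); K⁺/K (−2.93 V) is the anode.
E°cell = E°(cathode) − E°(anode) = +0.80 − (−2.93) = +3.73 V.

+3.73 V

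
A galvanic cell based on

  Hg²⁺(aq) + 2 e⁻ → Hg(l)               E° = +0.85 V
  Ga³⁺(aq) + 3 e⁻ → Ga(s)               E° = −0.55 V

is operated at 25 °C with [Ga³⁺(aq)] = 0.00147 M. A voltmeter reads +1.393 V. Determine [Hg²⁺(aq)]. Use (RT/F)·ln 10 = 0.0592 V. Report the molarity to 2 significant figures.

0.0075 M

The Hg²⁺/Hg couple has the larger reduction potential, so it is the cathode: E°cell = +0.85 − (−0.55) = +1.40 V and n = 6.
Rearranging E = E° − (0.0592/n)·log Q gives log Q = 6(+1.40 − (+1.393))/0.0592 = 0.709.
Balancing electrons gives 3 Hg²⁺(aq) + 2 Ga(s) → 3 Hg(l) + 2 Ga³⁺(aq); thus Q = [Ga³⁺(aq)]^2 / [Hg²⁺(aq)]^3.
Isolating [Hg²⁺(aq)] in Q = 10^{0.709} yields log [Hg²⁺(aq)] = −2.125, i.e. 0.0075 M.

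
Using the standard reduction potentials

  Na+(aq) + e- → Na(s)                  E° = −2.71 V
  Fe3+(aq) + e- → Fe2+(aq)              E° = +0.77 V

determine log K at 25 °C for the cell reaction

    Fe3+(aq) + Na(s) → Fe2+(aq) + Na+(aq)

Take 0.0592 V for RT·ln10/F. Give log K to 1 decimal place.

The Fe³⁺/Fe²⁺ couple is reduced (cathode); E°cell = +0.77 − (−2.71) = +3.48 V with n = 1.
At equilibrium E = 0, so log K = nE°cell / 0.0592 = (1)(+3.48) / 0.0592 = 58.8.

log K = 58.8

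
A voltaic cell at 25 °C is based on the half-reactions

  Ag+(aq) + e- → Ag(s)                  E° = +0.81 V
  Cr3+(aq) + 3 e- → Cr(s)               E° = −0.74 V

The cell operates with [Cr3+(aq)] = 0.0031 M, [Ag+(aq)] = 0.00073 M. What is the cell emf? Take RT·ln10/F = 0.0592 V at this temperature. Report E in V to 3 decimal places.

Since E°(Ag⁺/Ag) > E°(Cr³⁺/Cr), Ag⁺/Ag serves as the cathode.
E°cell = +0.81 − (−0.74) = +1.55 V, with n = 3 electrons transferred.
The balanced reaction is 3 Ag+(aq) + Cr(s) → 3 Ag(s) + Cr3+(aq), so Q = [Cr3+(aq)] / [Ag+(aq)]^3 = 7.97×10^6 and log Q = 6.901.
Applying E = E° − (RT ln10/nF)·log Q gives +1.55 − (0.0592/3)(6.901) = +1.414 V.

+1.414 V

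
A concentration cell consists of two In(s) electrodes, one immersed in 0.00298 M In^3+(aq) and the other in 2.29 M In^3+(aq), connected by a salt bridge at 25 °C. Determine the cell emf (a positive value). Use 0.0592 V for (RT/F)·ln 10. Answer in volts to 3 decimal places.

0.057 V

For a concentration cell E°cell = 0, since both electrodes use the same couple.
The compartment with the higher In^3+(aq) concentration (2.29 M) acts as the cathode; ions are reduced there and produced at the dilute (0.00298 M) anode.
With n = 3, Ecell = −(0.0592/3)·log([dilute]/[conc]) = −(0.0592/3)·log(0.00298/2.29) = +0.057 V.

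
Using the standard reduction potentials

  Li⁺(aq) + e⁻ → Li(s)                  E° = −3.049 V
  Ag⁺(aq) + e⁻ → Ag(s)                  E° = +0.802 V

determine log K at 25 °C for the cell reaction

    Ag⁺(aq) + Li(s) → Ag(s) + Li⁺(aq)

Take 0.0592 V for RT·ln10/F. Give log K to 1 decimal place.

The Ag⁺/Ag couple is reduced (cathode); E°cell = +0.802 − (−3.049) = +3.851 V with n = 1.
At equilibrium E = 0, so log K = nE°cell / 0.0592 = (1)(+3.851) / 0.0592 = 65.1.

log K = 65.1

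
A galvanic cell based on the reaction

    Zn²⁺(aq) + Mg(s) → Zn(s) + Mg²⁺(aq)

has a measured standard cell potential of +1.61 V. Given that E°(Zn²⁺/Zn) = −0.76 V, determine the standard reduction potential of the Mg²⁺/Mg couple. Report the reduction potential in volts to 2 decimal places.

In the reaction as written the Zn²⁺/Zn couple is reduced (cathode) and Mg²⁺/Mg is oxidized (anode), so E°cell = E°(Zn²⁺/Zn) − E°(Mg²⁺/Mg).
E°(Mg²⁺/Mg) = E°(cathode) − E°cell = −0.76 − (+1.61) = −2.37 V.

−2.37 V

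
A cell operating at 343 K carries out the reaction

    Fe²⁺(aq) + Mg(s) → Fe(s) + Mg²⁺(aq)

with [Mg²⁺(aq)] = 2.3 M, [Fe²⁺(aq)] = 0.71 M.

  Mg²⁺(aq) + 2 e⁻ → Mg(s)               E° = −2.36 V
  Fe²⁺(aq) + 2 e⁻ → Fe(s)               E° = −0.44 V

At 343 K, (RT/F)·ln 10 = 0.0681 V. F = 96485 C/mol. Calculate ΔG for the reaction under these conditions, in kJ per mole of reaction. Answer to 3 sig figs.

The standard cell potential is −0.44 − (−2.36) = +1.92 V, with n = 2 electrons in the balanced equation.
Q = [Mg²⁺(aq)] / [Fe²⁺(aq)] = 3.24, so log Q = 0.510 and E = +1.92 − (0.0681/2)(0.510) = +1.9026 V.
Then ΔG = −nFE = −2 × 96485 × +1.9026 J/mol = −367 kJ/mol.

−367 kJ/mol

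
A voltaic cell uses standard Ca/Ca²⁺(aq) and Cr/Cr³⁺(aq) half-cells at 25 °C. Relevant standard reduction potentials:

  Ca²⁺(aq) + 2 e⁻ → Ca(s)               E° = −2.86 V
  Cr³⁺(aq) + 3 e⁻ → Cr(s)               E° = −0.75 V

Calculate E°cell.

Of the two couples in this cell, the one with the more positive reduction potential is reduced at the cathode: here that is Cr³⁺/Cr (−0.75 V); Ca²⁺/Ca (−2.86 V) is the anode.
E°cell = E°(cathode) − E°(anode) = −0.75 − (−2.86) = +2.11 V.

+2.11 V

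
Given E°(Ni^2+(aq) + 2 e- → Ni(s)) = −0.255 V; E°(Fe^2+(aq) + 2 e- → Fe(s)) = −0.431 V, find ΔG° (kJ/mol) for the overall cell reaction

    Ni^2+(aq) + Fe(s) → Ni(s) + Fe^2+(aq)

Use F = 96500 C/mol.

In the reaction as written Ni^2+(aq) is reduced, so the Ni²⁺/Ni couple is the cathode and Fe²⁺/Fe is the anode.
E°cell = −0.255 − (−0.431) = +0.176 V; balancing electrons gives n = 2.
ΔG° = −nFE°cell = −(2)(96500)(+0.176) J/mol = −34.0 kJ/mol.

−34.0 kJ/mol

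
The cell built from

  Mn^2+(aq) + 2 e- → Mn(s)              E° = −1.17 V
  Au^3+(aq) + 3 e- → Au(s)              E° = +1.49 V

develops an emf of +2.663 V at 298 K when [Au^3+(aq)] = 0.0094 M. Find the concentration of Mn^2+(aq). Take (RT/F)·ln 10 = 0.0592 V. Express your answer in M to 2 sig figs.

With Au³⁺/Au at the cathode and Mn²⁺/Mn at the anode, E°cell = +1.49 − (−1.17) = +2.66 V (n = 6).
From the Nernst equation, log Q = n(E° − E)/0.0592 = 6·(+2.66 − (+2.663))/0.0592 = −0.304.
For 2 Au^3+(aq) + 3 Mn(s) → 2 Au(s) + 3 Mn^2+(aq), the reaction quotient is Q = [Mn^2+(aq)]^3 / [Au^3+(aq)]^2.
Solving for the unknown gives log [Mn^2+(aq)] = −1.453, so [Mn^2+(aq)] ≈ 0.035 M.

0.035 M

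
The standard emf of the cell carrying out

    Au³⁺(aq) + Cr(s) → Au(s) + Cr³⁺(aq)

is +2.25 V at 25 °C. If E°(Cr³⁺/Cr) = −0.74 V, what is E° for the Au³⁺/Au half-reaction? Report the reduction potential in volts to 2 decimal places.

+1.51 V

In the reaction as written the Au³⁺/Au couple is reduced (cathode) and Cr³⁺/Cr is oxidized (anode), so E°cell = E°(Au³⁺/Au) − E°(Cr³⁺/Cr).
E°(Au³⁺/Au) = E°cell + E°(anode) = +2.25 + (−0.74) = +1.51 V.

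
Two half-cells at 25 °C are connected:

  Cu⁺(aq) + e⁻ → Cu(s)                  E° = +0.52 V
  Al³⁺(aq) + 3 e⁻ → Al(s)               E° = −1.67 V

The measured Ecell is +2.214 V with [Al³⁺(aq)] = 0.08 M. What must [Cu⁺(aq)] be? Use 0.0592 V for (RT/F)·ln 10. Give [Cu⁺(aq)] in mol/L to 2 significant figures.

With Cu⁺/Cu at the cathode and Al³⁺/Al at the anode, E°cell = +0.52 − (−1.67) = +2.19 V (n = 3).
Rearranging E = E° − (0.0592/n)·log Q gives log Q = 3(+2.19 − (+2.214))/0.0592 = −1.216.
For 3 Cu⁺(aq) + Al(s) → 3 Cu(s) + Al³⁺(aq), the reaction quotient is Q = [Al³⁺(aq)] / [Cu⁺(aq)]^3.
Solving for the unknown gives log [Cu⁺(aq)] = 0.040, so [Cu⁺(aq)] ≈ 1.1 M.

1.1 M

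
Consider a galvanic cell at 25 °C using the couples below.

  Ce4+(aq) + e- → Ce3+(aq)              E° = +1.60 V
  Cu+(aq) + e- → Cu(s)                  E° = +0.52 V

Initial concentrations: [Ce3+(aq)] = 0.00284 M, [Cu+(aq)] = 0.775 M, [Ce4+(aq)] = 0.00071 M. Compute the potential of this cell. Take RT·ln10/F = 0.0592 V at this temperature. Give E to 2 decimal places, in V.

Ce⁴⁺/Ce³⁺ is reduced (cathode, E° = +1.60 V) and Cu⁺/Cu is oxidized (anode).
E°cell = E°cat − E°an = +1.60 − (+0.52) = +1.08 V; n = 1.
Balancing gives Ce4+(aq) + Cu(s) → Ce3+(aq) + Cu+(aq); hence Q = ([Ce3+(aq)]·[Cu+(aq)]) / [Ce4+(aq)] = 3.1 (log Q = 0.491).
E = E° − (0.0592/n)·log Q = +1.08 − (0.0592/1)(0.491) = +1.05 V.

+1.05 V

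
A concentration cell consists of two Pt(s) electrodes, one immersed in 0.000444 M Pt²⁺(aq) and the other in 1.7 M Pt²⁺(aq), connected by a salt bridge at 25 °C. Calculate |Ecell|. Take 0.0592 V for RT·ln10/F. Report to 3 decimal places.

0.106 V

For a concentration cell E°cell = 0, since both electrodes use the same couple.
The compartment with the higher Pt²⁺(aq) concentration (1.7 M) acts as the cathode; ions are reduced there and produced at the dilute (0.000444 M) anode.
With n = 2, Ecell = −(0.0592/2)·log([dilute]/[conc]) = −(0.0592/2)·log(0.000444/1.7) = +0.106 V.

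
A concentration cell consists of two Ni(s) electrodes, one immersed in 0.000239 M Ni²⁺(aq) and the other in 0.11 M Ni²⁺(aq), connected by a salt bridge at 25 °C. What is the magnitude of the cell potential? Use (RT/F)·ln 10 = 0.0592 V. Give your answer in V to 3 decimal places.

For a concentration cell E°cell = 0, since both electrodes use the same couple.
The compartment with the higher Ni²⁺(aq) concentration (0.11 M) acts as the cathode; ions are reduced there and produced at the dilute (0.000239 M) anode.
With n = 2, Ecell = −(0.0592/2)·log([dilute]/[conc]) = −(0.0592/2)·log(0.000239/0.11) = +0.079 V.

0.079 V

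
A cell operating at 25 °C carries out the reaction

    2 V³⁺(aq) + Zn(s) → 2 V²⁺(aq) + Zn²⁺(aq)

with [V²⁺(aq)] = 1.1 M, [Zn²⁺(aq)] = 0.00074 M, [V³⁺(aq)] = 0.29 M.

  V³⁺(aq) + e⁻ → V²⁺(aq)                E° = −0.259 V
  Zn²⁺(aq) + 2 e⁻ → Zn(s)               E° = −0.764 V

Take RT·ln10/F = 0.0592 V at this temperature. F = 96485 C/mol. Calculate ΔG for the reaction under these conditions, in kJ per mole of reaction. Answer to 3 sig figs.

With V³⁺/V²⁺ reduced at the cathode, E°cell = −0.259 − (−0.764) = +0.505 V and n = 2.
The reaction quotient is ([V²⁺(aq)]^2·[Zn²⁺(aq)]) / [V³⁺(aq)]^2 = 0.0106; by Nernst, E = +0.505 − (0.0592/2)(−1.973) = +0.5634 V.
Finally ΔG = −nFE = −(2)(96485 C/mol)(+0.5634 V) = −109 kJ/mol.

−109 kJ/mol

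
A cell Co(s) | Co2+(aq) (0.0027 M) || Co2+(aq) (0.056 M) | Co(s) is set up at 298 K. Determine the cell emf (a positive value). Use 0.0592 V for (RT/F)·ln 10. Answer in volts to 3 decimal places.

For a concentration cell E°cell = 0, since both electrodes use the same couple.
The compartment with the higher Co2+(aq) concentration (0.056 M) acts as the cathode; ions are reduced there and produced at the dilute (0.0027 M) anode.
With n = 2, Ecell = −(0.0592/2)·log([dilute]/[conc]) = −(0.0592/2)·log(0.0027/0.056) = +0.039 V.

0.039 V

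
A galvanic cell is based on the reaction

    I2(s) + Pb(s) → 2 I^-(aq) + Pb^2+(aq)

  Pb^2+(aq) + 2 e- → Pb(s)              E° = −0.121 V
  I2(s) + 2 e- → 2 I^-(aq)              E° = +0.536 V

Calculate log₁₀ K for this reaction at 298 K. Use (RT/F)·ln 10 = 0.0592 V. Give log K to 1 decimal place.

The I₂/I⁻ couple is reduced (cathode); E°cell = +0.536 − (−0.121) = +0.657 V with n = 2.
At equilibrium E = 0, so log K = nE°cell / 0.0592 = (2)(+0.657) / 0.0592 = 22.2.

log K = 22.2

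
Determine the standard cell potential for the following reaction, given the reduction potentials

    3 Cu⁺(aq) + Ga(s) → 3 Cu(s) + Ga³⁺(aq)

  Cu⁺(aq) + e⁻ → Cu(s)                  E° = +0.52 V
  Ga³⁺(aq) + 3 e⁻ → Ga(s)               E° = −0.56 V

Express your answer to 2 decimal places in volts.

+1.08 V

Cu⁺(aq) gains electrons, so the Cu⁺/Cu couple is the cathode; the Ga³⁺/Ga couple is the anode.
E°cell = E°(cathode) − E°(anode) = +0.52 − (−0.56) = +1.08 V.
The positive value indicates the reaction is spontaneous as written.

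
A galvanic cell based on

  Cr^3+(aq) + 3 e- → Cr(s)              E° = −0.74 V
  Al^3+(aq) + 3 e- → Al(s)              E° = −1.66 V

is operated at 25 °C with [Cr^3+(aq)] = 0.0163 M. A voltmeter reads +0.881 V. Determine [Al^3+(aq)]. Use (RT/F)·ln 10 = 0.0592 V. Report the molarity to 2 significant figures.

Cr³⁺/Cr is the cathode (higher E°); E°cell = −0.74 − (−1.66) = +0.92 V with n = 3.
Rearranging E = E° − (0.0592/n)·log Q gives log Q = 3(+0.92 − (+0.881))/0.0592 = 1.976.
Balancing electrons gives Cr^3+(aq) + Al(s) → Cr(s) + Al^3+(aq); thus Q = [Al^3+(aq)] / [Cr^3+(aq)].
Solving for the unknown gives log [Al^3+(aq)] = 0.188, so [Al^3+(aq)] ≈ 1.5 M.

1.5 M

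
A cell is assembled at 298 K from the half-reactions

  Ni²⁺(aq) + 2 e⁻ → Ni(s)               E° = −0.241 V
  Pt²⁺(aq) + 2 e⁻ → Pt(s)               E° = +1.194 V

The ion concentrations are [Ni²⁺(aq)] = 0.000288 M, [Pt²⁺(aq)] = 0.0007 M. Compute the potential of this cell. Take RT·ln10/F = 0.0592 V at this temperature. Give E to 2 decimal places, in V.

Pt²⁺/Pt is reduced (cathode, E° = +1.194 V) and Ni²⁺/Ni is oxidized (anode).
E°cell = E°cat − E°an = +1.194 − (−0.241) = +1.435 V; n = 2.
For the overall reaction Pt²⁺(aq) + Ni(s) → Pt(s) + Ni²⁺(aq), Q = [Ni²⁺(aq)] / [Pt²⁺(aq)] = 0.411, giving log Q = −0.386.
By the Nernst equation, E = +1.435 − (0.0592/2)·(−0.386) = +1.45 V.

+1.45 V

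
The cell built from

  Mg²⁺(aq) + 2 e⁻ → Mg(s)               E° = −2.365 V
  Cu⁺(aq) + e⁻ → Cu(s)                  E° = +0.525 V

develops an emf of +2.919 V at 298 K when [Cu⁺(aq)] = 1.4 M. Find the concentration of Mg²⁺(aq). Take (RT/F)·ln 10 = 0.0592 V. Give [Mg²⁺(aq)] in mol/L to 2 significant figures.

The Cu⁺/Cu couple has the larger reduction potential, so it is the cathode: E°cell = +0.525 − (−2.365) = +2.890 V and n = 2.
Rearranging E = E° − (0.0592/n)·log Q gives log Q = 2(+2.890 − (+2.919))/0.0592 = −0.980.
Balancing electrons gives 2 Cu⁺(aq) + Mg(s) → 2 Cu(s) + Mg²⁺(aq); thus Q = [Mg²⁺(aq)] / [Cu⁺(aq)]^2.
Solving for the unknown gives log [Mg²⁺(aq)] = −0.688, so [Mg²⁺(aq)] ≈ 0.21 M.

0.21 M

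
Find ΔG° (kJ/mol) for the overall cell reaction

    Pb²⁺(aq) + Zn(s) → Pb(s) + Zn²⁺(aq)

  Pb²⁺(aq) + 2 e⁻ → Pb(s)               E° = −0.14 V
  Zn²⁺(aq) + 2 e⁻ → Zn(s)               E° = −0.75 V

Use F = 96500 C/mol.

−118 kJ/mol

In the reaction as written Pb²⁺(aq) is reduced, so the Pb²⁺/Pb couple is the cathode and Zn²⁺/Zn is the anode.
E°cell = −0.14 − (−0.75) = +0.61 V; balancing electrons gives n = 2.
ΔG° = −nFE°cell = −(2)(96500)(+0.61) J/mol = −118 kJ/mol.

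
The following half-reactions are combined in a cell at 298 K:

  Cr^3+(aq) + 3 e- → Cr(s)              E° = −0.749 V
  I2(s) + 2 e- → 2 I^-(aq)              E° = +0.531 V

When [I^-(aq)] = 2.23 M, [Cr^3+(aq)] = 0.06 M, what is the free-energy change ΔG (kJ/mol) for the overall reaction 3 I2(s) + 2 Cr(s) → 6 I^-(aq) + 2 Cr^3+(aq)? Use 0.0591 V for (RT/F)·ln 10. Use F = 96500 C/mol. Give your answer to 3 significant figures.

With I₂/I⁻ reduced at the cathode, E°cell = +0.531 − (−0.749) = +1.280 V and n = 6.
Here Q = [I^-(aq)]^6·[Cr^3+(aq)]^2 = 0.443 (log Q = −0.354), giving E = +1.280 − (0.0591/6)·(−0.354) = +1.2835 V.
Then ΔG = −nFE = −6 × 96500 × +1.2835 J/mol = −743 kJ/mol.

−743 kJ/mol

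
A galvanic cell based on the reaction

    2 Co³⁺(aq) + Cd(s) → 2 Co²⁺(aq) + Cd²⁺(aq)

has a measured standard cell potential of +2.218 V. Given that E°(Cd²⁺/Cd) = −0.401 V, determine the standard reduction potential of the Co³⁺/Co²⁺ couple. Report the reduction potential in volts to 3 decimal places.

In the reaction as written the Co³⁺/Co²⁺ couple is reduced (cathode) and Cd²⁺/Cd is oxidized (anode), so E°cell = E°(Co³⁺/Co²⁺) − E°(Cd²⁺/Cd).
E°(Co³⁺/Co²⁺) = E°cell + E°(anode) = +2.218 + (−0.401) = +1.817 V.

+1.817 V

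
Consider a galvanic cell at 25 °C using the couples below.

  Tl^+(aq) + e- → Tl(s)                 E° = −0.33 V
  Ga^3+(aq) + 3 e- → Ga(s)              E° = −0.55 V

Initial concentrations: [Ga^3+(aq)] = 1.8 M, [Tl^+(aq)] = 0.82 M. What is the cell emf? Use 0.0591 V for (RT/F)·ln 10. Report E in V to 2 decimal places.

+0.21 V

Tl⁺/Tl is reduced (cathode, E° = −0.33 V) and Ga³⁺/Ga is oxidized (anode).
E°cell = E°cat − E°an = −0.33 − (−0.55) = +0.22 V; n = 3.
For the overall reaction 3 Tl^+(aq) + Ga(s) → 3 Tl(s) + Ga^3+(aq), Q = [Ga^3+(aq)] / [Tl^+(aq)]^3 = 3.26, giving log Q = 0.514.
Applying E = E° − (RT ln10/nF)·log Q gives +0.22 − (0.0591/3)(0.514) = +0.21 V.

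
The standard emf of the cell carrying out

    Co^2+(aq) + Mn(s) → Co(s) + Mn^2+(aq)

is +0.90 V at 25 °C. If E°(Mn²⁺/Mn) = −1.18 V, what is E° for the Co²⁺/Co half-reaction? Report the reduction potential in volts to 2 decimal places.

−0.28 V

In the reaction as written the Co²⁺/Co couple is reduced (cathode) and Mn²⁺/Mn is oxidized (anode), so E°cell = E°(Co²⁺/Co) − E°(Mn²⁺/Mn).
E°(Co²⁺/Co) = E°cell + E°(anode) = +0.90 + (−1.18) = −0.28 V.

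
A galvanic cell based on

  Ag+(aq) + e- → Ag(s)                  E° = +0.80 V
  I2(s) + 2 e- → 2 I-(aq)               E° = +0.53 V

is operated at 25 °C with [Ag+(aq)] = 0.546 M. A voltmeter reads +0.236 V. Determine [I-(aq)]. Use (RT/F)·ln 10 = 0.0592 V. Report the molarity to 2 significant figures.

Ag⁺/Ag is the cathode (higher E°); E°cell = +0.80 − (+0.53) = +0.27 V with n = 2.
Rearranging E = E° − (0.0592/n)·log Q gives log Q = 2(+0.27 − (+0.236))/0.0592 = 1.149.
The balanced reaction is 2 Ag+(aq) + 2 I-(aq) → 2 Ag(s) + I2(s), so Q = 1 / ([Ag+(aq)]^2·[I-(aq)]^2).
Solving for the unknown gives log [I-(aq)] = −0.312, so [I-(aq)] ≈ 0.49 M.

0.49 M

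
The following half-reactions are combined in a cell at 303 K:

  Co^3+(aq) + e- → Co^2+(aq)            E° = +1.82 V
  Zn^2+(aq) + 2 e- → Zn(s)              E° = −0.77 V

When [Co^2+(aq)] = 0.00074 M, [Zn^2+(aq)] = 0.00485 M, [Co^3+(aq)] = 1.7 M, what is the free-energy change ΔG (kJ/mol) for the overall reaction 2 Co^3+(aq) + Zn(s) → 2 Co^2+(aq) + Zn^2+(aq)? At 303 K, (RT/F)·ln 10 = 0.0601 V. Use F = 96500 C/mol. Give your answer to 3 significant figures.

−552 kJ/mol

The standard cell potential is +1.82 − (−0.77) = +2.59 V, with n = 2 electrons in the balanced equation.
Here Q = ([Co^2+(aq)]^2·[Zn^2+(aq)]) / [Co^3+(aq)]^2 = 9.19×10^−10 (log Q = −9.037), giving E = +2.59 − (0.0601/2)·(−9.037) = +2.8616 V.
Then ΔG = −nFE = −2 × 96500 × +2.8616 J/mol = −552 kJ/mol.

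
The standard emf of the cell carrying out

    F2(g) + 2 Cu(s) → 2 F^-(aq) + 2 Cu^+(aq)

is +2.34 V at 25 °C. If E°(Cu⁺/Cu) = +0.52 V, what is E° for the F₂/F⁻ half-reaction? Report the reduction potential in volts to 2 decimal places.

In the reaction as written the F₂/F⁻ couple is reduced (cathode) and Cu⁺/Cu is oxidized (anode), so E°cell = E°(F₂/F⁻) − E°(Cu⁺/Cu).
E°(F₂/F⁻) = E°cell + E°(anode) = +2.34 + (+0.52) = +2.86 V.

+2.86 V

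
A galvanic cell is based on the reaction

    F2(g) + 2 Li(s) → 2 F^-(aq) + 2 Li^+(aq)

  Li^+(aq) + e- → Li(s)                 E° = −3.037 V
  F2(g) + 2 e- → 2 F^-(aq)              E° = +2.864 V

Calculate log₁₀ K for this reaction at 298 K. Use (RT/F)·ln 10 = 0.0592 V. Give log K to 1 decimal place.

The F₂/F⁻ couple is reduced (cathode); E°cell = +2.864 − (−3.037) = +5.901 V with n = 2.
At equilibrium E = 0, so log K = nE°cell / 0.0592 = (2)(+5.901) / 0.0592 = 199.4.

log K = 199.4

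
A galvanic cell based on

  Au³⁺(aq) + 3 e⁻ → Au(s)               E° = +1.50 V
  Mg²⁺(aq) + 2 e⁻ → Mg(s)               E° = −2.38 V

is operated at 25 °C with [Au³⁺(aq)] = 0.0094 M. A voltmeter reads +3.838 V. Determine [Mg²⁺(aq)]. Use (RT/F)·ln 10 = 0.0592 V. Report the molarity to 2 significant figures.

With Au³⁺/Au at the cathode and Mg²⁺/Mg at the anode, E°cell = +1.50 − (−2.38) = +3.88 V (n = 6).
From the Nernst equation, log Q = n(E° − E)/0.0592 = 6·(+3.88 − (+3.838))/0.0592 = 4.257.
The balanced reaction is 2 Au³⁺(aq) + 3 Mg(s) → 2 Au(s) + 3 Mg²⁺(aq), so Q = [Mg²⁺(aq)]^3 / [Au³⁺(aq)]^2.
Solving for the unknown gives log [Mg²⁺(aq)] = 0.068, so [Mg²⁺(aq)] ≈ 1.2 M.

1.2 M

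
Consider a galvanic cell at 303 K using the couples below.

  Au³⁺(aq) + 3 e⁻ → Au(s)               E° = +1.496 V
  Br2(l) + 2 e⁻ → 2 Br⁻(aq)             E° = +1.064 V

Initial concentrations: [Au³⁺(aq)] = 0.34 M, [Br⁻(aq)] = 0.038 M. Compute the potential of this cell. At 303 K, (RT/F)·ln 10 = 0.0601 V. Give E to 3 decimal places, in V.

The Au³⁺/Au couple has the more positive E°, so it is the cathode; Br₂/Br⁻ is the anode.
E°cell = +1.496 − (+1.064) = +0.432 V, with n = 6 electrons transferred.
The balanced reaction is 2 Au³⁺(aq) + 6 Br⁻(aq) → 2 Au(s) + 3 Br2(l), so Q = 1 / ([Au³⁺(aq)]^2·[Br⁻(aq)]^6) = 2.87×10^9 and log Q = 9.458.
By the Nernst equation, E = +0.432 − (0.0601/6)·(9.458) = +0.337 V.

+0.337 V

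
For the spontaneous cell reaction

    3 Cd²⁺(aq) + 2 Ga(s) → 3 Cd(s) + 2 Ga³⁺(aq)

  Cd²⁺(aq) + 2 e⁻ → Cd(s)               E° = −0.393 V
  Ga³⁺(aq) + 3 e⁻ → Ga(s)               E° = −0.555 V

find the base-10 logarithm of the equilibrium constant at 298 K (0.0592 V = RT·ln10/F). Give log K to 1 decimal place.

log K = 16.4

The Cd²⁺/Cd couple is reduced (cathode); E°cell = −0.393 − (−0.555) = +0.162 V with n = 6.
At equilibrium E = 0, so log K = nE°cell / 0.0592 = (6)(+0.162) / 0.0592 = 16.4.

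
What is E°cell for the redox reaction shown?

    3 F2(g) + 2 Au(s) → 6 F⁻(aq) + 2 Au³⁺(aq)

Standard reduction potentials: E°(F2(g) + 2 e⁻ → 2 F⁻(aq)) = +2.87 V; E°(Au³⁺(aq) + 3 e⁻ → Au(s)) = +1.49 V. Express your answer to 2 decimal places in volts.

In the reaction as written, F2(g) is reduced (cathode) and Au³⁺(aq) is produced by oxidation at the anode.
E°cell = E°(cathode) − E°(anode) = +2.87 − (+1.49) = +1.38 V.

+1.38 V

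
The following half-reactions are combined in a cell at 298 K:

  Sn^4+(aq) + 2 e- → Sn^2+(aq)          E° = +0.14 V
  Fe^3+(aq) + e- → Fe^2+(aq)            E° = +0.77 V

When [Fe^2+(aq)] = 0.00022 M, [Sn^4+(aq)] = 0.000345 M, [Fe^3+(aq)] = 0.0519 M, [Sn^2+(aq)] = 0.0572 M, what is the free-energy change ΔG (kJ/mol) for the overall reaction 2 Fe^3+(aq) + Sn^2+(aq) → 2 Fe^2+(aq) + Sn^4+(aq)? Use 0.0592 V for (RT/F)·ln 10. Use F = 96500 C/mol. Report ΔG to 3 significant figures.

−161 kJ/mol

With Fe³⁺/Fe²⁺ reduced at the cathode, E°cell = +0.77 − (+0.14) = +0.63 V and n = 2.
Here Q = ([Fe^2+(aq)]^2·[Sn^4+(aq)]) / ([Fe^3+(aq)]^2·[Sn^2+(aq)]) = 1.08×10^−7 (log Q = −6.965), giving E = +0.63 − (0.0592/2)·(−6.965) = +0.8362 V.
ΔG = −nFE = −(2)(96500)(+0.8362) J/mol = −161 kJ/mol.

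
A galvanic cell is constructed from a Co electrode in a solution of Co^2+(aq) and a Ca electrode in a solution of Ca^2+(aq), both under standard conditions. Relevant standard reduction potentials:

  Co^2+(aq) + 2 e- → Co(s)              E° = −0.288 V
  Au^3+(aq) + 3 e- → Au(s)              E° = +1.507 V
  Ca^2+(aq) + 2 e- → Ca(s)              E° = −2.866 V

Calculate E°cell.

Of the two couples in this cell, the one with the more positive reduction potential is reduced at the cathode: here that is Co²⁺/Co (−0.288 V); Ca²⁺/Ca (−2.866 V) is the anode.
E°cell = E°(cathode) − E°(anode) = −0.288 − (−2.866) = +2.578 V.

+2.578 V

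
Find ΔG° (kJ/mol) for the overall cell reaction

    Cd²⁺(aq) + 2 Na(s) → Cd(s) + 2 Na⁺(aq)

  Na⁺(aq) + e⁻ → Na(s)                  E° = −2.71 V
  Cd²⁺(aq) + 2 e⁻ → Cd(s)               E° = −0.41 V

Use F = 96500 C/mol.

−444 kJ/mol

In the reaction as written Cd²⁺(aq) is reduced, so the Cd²⁺/Cd couple is the cathode and Na⁺/Na is the anode.
E°cell = −0.41 − (−2.71) = +2.30 V; balancing electrons gives n = 2.
ΔG° = −nFE°cell = −(2)(96500)(+2.30) J/mol = −444 kJ/mol.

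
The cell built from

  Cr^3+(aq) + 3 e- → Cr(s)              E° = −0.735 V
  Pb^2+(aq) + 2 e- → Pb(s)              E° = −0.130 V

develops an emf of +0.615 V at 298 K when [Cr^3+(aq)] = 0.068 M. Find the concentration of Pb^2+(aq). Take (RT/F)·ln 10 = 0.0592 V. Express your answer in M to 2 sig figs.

The Pb²⁺/Pb couple has the larger reduction potential, so it is the cathode: E°cell = −0.130 − (−0.735) = +0.605 V and n = 6.
Rearranging E = E° − (0.0592/n)·log Q gives log Q = 6(+0.605 − (+0.615))/0.0592 = −1.014.
Balancing electrons gives 3 Pb^2+(aq) + 2 Cr(s) → 3 Pb(s) + 2 Cr^3+(aq); thus Q = [Cr^3+(aq)]^2 / [Pb^2+(aq)]^3.
Substituting the known concentrations and solving, log [Pb^2+(aq)] = −0.440 and [Pb^2+(aq)] = 0.36 M.

0.36 M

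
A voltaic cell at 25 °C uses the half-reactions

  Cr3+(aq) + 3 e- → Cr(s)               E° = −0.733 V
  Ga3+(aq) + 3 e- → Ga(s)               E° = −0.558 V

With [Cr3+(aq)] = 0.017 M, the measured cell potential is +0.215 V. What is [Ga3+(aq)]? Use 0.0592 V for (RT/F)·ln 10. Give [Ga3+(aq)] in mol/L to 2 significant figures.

Ga³⁺/Ga is the cathode (higher E°); E°cell = −0.558 − (−0.733) = +0.175 V with n = 3.
Rearranging E = E° − (0.0592/n)·log Q gives log Q = 3(+0.175 − (+0.215))/0.0592 = −2.027.
Balancing electrons gives Ga3+(aq) + Cr(s) → Ga(s) + Cr3+(aq); thus Q = [Cr3+(aq)] / [Ga3+(aq)].
Substituting the known concentrations and solving, log [Ga3+(aq)] = 0.257 and [Ga3+(aq)] = 1.8 M.

1.8 M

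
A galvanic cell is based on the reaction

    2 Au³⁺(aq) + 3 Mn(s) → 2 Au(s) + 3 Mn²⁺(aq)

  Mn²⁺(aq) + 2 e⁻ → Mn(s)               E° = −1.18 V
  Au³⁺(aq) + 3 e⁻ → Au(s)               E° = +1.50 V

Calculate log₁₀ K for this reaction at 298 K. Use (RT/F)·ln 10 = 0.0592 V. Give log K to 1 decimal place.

The Au³⁺/Au couple is reduced (cathode); E°cell = +1.50 − (−1.18) = +2.68 V with n = 6.
At equilibrium E = 0, so log K = nE°cell / 0.0592 = (6)(+2.68) / 0.0592 = 271.6.

log K = 271.6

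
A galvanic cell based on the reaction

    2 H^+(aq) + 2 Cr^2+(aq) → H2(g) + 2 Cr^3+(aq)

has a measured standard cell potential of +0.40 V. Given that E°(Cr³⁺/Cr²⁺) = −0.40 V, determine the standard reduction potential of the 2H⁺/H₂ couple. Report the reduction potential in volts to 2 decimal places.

+0.00 V

In the reaction as written the 2H⁺/H₂ couple is reduced (cathode) and Cr³⁺/Cr²⁺ is oxidized (anode), so E°cell = E°(2H⁺/H₂) − E°(Cr³⁺/Cr²⁺).
E°(2H⁺/H₂) = E°cell + E°(anode) = +0.40 + (−0.40) = +0.00 V.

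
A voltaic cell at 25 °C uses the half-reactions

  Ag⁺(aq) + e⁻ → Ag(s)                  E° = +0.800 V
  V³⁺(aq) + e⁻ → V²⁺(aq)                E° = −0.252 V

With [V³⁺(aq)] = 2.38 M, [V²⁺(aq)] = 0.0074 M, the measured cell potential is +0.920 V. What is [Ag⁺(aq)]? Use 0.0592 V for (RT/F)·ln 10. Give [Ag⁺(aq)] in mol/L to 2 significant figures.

The Ag⁺/Ag couple has the larger reduction potential, so it is the cathode: E°cell = +0.800 − (−0.252) = +1.052 V and n = 1.
Rearranging E = E° − (0.0592/n)·log Q gives log Q = 1(+1.052 − (+0.920))/0.0592 = 2.230.
Balancing electrons gives Ag⁺(aq) + V²⁺(aq) → Ag(s) + V³⁺(aq); thus Q = [V³⁺(aq)] / ([Ag⁺(aq)]·[V²⁺(aq)]).
Substituting the known concentrations and solving, log [Ag⁺(aq)] = 0.277 and [Ag⁺(aq)] = 1.9 M.

1.9 M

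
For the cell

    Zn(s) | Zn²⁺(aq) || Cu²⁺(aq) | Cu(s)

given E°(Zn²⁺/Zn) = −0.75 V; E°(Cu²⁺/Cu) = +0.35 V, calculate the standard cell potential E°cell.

By convention the left-hand electrode in cell notation is the anode (oxidation) and the right-hand electrode is the cathode (reduction).
E°cell = E°(right) − E°(left) = +0.35 − (−0.75) = +1.10 V.

+1.10 V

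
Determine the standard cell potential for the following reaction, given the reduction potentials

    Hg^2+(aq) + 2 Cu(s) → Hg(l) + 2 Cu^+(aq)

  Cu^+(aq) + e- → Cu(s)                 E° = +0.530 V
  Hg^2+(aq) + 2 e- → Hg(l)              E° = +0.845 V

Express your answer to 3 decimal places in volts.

+0.315 V

In the reaction as written, Hg^2+(aq) is reduced (cathode) and Cu^+(aq) is produced by oxidation at the anode.
E°cell = E°(cathode) − E°(anode) = +0.845 − (+0.530) = +0.315 V.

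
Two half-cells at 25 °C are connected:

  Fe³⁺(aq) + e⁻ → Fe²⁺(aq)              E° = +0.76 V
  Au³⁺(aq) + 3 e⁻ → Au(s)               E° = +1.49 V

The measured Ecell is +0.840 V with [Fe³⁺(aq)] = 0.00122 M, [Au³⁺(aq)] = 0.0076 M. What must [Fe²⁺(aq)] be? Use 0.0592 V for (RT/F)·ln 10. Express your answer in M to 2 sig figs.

0.45 M

Au³⁺/Au is the cathode (higher E°); E°cell = +1.49 − (+0.76) = +0.73 V with n = 3.
Rearranging E = E° − (0.0592/n)·log Q gives log Q = 3(+0.73 − (+0.840))/0.0592 = −5.574.
For Au³⁺(aq) + 3 Fe²⁺(aq) → Au(s) + 3 Fe³⁺(aq), the reaction quotient is Q = [Fe³⁺(aq)]^3 / ([Au³⁺(aq)]·[Fe²⁺(aq)]^3).
Substituting the known concentrations and solving, log [Fe²⁺(aq)] = −0.349 and [Fe²⁺(aq)] = 0.45 M.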